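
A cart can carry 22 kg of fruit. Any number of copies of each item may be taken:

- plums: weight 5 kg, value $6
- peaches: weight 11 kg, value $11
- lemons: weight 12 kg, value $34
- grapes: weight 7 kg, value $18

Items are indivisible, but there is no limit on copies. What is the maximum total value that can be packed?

Best value-per-unit is lemons at 34/12; filling with it alone gives 1×34 = 34.
Optimal mix: 3×grapes → weight 21, value 54.

$54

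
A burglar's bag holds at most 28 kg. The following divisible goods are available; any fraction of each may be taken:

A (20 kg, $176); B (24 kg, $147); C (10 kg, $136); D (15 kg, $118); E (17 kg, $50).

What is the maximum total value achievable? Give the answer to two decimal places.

Take in order of value per unit:
- C (136/10 per unit): all 10 → value 136, running total 136.00
- A (176/20 per unit): 18 of 20 → value 18×176/20 = 158.4000, running total 294.40
Total 294.40.

294.40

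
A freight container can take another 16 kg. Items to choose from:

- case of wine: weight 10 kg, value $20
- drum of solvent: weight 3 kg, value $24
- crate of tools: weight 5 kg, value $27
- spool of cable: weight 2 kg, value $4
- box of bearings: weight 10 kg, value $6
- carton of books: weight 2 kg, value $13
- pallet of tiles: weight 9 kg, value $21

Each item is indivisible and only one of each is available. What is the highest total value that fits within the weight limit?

This is a 0/1 knapsack; check combinations near the capacity.
- drum of solvent+crate of tools+spool of cable+carton of books: weight 3+5+2+2=12, value 24+27+4+13=68
- drum of solvent+crate of tools+carton of books: weight 3+5+2=10, value 24+27+13=64
- drum of solvent+spool of cable+carton of books+pallet of tiles: weight 3+2+2+9=16, value 24+4+13+21=62
- crate of tools+carton of books+pallet of tiles: weight 5+2+9=16, value 27+13+21=61
Best: $68.

$68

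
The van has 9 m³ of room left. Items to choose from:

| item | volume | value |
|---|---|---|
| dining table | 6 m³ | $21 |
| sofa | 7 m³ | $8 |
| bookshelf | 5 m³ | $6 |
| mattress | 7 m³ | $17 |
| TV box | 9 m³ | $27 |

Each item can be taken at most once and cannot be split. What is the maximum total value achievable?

Check high-value combinations within 9 m³:
- TV box: volume 9, value 27
- dining table: volume 6, value 21
- mattress: volume 7, value 17
Best: $27.

$27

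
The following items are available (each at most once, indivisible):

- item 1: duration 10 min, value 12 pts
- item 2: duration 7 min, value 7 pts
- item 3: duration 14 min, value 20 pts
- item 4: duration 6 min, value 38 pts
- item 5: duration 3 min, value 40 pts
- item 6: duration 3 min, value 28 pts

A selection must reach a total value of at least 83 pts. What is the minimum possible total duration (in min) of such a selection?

12

Subsets with value ≥ 83, sorted by total duration:
- item 4+item 5+item 6: duration 12, value 106
- item 2+item 4+item 5: duration 16, value 85
- item 2+item 4+item 5+item 6: duration 19, value 113
Minimum duration: 12 min.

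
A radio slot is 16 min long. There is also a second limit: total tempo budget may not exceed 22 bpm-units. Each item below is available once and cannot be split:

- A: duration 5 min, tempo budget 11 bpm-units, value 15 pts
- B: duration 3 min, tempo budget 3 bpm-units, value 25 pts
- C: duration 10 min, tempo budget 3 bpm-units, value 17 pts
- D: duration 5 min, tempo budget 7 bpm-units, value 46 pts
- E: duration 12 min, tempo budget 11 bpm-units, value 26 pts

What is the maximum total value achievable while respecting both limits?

86 pts

Feasible sets respecting both limits:
- A+B+D: duration 13, tempo budget 21, value 86
- B+D: duration 8, tempo budget 10, value 71
- C+D: duration 15, tempo budget 10, value 63
Best: 86 pts.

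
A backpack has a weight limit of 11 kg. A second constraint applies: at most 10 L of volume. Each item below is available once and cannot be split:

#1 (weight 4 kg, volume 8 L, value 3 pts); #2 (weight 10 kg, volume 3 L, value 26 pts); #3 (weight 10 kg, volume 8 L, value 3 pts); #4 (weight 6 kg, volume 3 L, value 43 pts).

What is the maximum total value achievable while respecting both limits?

43 pts

Feasible sets respecting both limits:
- #4: weight 6, volume 3, value 43
- #2: weight 10, volume 3, value 26
- #1: weight 4, volume 8, value 3
- #3: weight 10, volume 8, value 3
Best: 43 pts.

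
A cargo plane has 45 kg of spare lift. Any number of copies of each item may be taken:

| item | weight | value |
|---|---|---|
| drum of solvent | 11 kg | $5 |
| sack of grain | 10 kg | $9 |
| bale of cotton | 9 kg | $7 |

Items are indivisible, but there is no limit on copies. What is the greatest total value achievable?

Best value-per-unit is sack of grain at 9/10, and filling with it alone uses weight 4×10=40. No mix of the others beats 4×9 = 36.

$36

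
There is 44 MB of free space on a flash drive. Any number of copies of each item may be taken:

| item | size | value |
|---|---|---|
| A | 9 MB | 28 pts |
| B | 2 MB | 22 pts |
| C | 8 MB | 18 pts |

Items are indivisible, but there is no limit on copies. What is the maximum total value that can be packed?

484 pts

Best value-per-unit is B at 22/2, and filling with it alone uses size 22×2=44. No mix of the others beats 22×22 = 484.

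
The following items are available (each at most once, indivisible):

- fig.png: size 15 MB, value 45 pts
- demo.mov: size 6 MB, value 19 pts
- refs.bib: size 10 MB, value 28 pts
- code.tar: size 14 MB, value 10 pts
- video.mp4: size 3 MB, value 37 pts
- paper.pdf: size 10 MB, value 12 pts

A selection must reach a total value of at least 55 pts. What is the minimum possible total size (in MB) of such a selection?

Subsets with value ≥ 55, sorted by total size:
- demo.mov+video.mp4: size 9, value 56
- refs.bib+video.mp4: size 13, value 65
Minimum size: 9 MB.

9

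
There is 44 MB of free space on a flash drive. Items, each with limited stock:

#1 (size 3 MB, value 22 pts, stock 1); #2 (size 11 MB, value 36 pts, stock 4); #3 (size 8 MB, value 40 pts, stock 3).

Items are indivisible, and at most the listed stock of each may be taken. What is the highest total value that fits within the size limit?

178 pts

Best selections within size 44 and stock limits:
- 1×#1 + 1×#2 + 3×#3: size 38, value 178
- 1×#1 + 2×#2 + 2×#3: size 41, value 174
- 1×#1 + 3×#2 + 1×#3: size 44, value 170
Best: 178 pts.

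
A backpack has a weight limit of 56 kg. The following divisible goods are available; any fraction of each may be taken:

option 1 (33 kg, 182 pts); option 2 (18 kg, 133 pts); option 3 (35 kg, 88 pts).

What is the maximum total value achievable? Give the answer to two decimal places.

327.57

Take in order of value per unit:
- option 2 (133/18 per unit): all 18 → value 133, running total 133.00
- option 1 (182/33 per unit): all 33 → value 182, running total 315.00
- option 3 (88/35 per unit): 5 of 35 → value 5×88/35 = 12.5714, running total 327.57
Total 327.57.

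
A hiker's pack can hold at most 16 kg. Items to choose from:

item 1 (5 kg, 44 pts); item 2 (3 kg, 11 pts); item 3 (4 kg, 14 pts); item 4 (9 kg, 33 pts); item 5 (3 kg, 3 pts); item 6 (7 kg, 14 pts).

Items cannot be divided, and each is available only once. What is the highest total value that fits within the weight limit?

77 pts

Check high-value combinations within 16 kg:
- item 1+item 4: weight 5+9=14, value 44+33=77
- item 1+item 2+item 3+item 5: weight 5+3+4+3=15, value 44+11+14+3=72
- item 1+item 3+item 6: weight 5+4+7=16, value 44+14+14=72
- item 1+item 2+item 3: weight 5+3+4=12, value 44+11+14=69
- item 1+item 2+item 6: weight 5+3+7=15, value 44+11+14=69
Best: 77 pts.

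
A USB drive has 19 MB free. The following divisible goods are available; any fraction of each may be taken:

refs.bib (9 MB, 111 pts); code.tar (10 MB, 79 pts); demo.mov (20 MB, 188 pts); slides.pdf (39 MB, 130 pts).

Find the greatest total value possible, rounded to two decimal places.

Take in order of value per unit:
- refs.bib (111/9 per unit): all 9 → value 111, running total 111.00
- demo.mov (188/20 per unit): 10 of 20 → value 10×188/20 = 94.0000, running total 205.00
Total 205.00.

205.00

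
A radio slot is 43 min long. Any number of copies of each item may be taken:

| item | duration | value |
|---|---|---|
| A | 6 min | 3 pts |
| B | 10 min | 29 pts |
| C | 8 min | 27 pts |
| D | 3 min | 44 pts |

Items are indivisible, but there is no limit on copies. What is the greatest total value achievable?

Best value-per-unit is D at 44/3, and filling with it alone uses duration 14×3=42. No mix of the others beats 14×44 = 616.

616 pts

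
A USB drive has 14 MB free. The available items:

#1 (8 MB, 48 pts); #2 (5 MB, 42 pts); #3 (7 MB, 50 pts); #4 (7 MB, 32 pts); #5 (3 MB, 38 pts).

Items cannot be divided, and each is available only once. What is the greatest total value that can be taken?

Check high-value combinations within 14 MB:
- #2+#3: size 5+7=12, value 42+50=92
- #1+#2: size 8+5=13, value 48+42=90
- #3+#5: size 7+3=10, value 50+38=88
- #1+#5: size 8+3=11, value 48+38=86
- #3+#4: size 7+7=14, value 50+32=82
Best: 92 pts.

92 pts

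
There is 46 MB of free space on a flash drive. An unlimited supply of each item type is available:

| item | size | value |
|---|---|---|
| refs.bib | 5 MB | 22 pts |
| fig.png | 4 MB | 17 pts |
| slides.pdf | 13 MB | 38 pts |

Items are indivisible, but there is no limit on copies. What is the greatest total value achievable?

200 pts

Best value-per-unit is refs.bib at 22/5; filling with it alone gives 9×22 = 198.
Optimal mix: 6×refs.bib + 4×fig.png → size 46, value 200.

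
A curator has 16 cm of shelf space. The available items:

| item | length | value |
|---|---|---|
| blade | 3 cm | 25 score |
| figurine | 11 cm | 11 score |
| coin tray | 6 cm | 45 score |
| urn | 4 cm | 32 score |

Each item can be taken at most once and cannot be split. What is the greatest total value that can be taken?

102 score

Check high-value combinations within 16 cm:
- blade+coin tray+urn: length 3+6+4=13, value 25+45+32=102
- coin tray+urn: length 6+4=10, value 45+32=77
- blade+coin tray: length 3+6=9, value 25+45=70
- blade+urn: length 3+4=7, value 25+32=57
- coin tray: length 6, value 45
Best: 102 score.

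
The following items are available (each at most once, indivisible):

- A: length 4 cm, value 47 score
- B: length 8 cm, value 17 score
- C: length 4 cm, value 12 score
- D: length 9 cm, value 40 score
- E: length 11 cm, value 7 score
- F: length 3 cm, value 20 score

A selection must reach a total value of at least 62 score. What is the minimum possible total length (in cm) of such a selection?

7

Subsets with value ≥ 62, sorted by total length:
- A+F: length 7, value 67
- A+C+F: length 11, value 79
Minimum length: 7 cm.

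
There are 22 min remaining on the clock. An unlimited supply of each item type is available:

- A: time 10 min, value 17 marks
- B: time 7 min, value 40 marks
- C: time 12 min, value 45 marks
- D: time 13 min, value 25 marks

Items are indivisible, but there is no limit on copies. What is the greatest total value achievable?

120 marks

Best value-per-unit is B at 40/7, and filling with it alone uses time 3×7=21. No mix of the others beats 3×40 = 120.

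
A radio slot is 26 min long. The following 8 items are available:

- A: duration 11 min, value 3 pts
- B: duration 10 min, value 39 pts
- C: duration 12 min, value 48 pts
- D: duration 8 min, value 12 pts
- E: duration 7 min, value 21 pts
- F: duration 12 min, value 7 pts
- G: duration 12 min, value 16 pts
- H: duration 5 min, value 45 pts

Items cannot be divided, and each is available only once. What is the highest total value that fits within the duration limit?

114 pts

Check high-value combinations within 26 min:
- C+E+H: duration 12+7+5=24, value 48+21+45=114
- B+E+H: duration 10+7+5=22, value 39+21+45=105
- C+D+H: duration 12+8+5=25, value 48+12+45=105
Best: 114 pts.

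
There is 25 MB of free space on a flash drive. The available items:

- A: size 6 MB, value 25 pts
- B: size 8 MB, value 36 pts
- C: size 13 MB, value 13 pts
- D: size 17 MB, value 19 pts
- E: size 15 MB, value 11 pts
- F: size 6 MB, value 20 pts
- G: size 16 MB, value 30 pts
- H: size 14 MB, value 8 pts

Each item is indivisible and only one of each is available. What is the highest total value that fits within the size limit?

Check high-value combinations within 25 MB:
- A+B+F: size 6+8+6=20, value 25+36+20=81
- B+G: size 8+16=24, value 36+30=66
- A+B: size 6+8=14, value 25+36=61
- A+C+F: size 6+13+6=25, value 25+13+20=58
Best: 81 pts.

81 pts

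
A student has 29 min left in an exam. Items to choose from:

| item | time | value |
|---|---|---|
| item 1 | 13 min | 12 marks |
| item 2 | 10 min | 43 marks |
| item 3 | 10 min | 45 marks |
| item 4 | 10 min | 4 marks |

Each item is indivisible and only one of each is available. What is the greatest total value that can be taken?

88 marks

Check high-value combinations within 29 min:
- item 2+item 3: time 10+10=20, value 43+45=88
- item 1+item 3: time 13+10=23, value 12+45=57
- item 1+item 2: time 13+10=23, value 12+43=55
Best: 88 marks.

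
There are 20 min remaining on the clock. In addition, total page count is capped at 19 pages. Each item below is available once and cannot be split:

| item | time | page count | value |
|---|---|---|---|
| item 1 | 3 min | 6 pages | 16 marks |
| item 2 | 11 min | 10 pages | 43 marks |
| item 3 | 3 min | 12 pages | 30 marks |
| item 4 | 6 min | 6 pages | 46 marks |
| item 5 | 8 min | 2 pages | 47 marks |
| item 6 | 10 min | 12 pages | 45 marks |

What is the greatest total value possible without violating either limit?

109 marks

Feasible sets respecting both limits:
- item 1+item 4+item 5: time 17, page count 14, value 109
- item 4+item 5: time 14, page count 8, value 93
- item 5+item 6: time 18, page count 14, value 92
- item 4+item 6: time 16, page count 18, value 91
Best: 109 marks.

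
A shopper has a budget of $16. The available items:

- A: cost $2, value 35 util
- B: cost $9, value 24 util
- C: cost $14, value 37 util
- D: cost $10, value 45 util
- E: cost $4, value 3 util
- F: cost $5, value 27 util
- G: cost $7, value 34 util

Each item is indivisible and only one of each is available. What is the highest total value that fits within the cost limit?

Check high-value combinations within $16:
- A+F+G: cost 2+5+7=14, value 35+27+34=96
- A+B+F: cost 2+9+5=16, value 35+24+27=86
- A+D+E: cost 2+10+4=16, value 35+45+3=83
Best: 96 util.

96 util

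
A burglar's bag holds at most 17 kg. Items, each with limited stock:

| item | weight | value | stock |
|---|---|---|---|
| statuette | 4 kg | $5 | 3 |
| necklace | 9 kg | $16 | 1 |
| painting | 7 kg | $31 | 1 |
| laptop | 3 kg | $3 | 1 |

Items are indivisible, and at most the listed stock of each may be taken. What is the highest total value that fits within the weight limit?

Top feasible selections:
- 1×necklace + 1×painting: weight 16, value 47
- 2×statuette + 1×painting: weight 15, value 41
- 1×statuette + 1×painting + 1×laptop: weight 14, value 39
Best: $47.

$47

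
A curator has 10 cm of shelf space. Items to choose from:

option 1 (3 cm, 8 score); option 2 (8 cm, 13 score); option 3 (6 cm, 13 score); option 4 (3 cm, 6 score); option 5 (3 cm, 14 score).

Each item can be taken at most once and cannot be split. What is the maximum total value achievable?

28 score

Check high-value combinations within 10 cm:
- option 1+option 4+option 5: length 3+3+3=9, value 8+6+14=28
- option 3+option 5: length 6+3=9, value 13+14=27
- option 1+option 5: length 3+3=6, value 8+14=22
- option 1+option 3: length 3+6=9, value 8+13=21
- option 4+option 5: length 3+3=6, value 6+14=20
Best: 28 score.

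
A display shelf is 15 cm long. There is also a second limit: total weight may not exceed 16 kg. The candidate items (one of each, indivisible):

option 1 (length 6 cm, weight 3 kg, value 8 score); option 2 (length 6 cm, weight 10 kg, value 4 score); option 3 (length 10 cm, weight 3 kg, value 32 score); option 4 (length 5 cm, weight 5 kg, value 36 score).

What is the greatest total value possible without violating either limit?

68 score

Feasible sets respecting both limits:
- option 3+option 4: length 15, weight 8, value 68
- option 1+option 4: length 11, weight 8, value 44
- option 2+option 4: length 11, weight 15, value 40
- option 4: length 5, weight 5, value 36
Best: 68 score.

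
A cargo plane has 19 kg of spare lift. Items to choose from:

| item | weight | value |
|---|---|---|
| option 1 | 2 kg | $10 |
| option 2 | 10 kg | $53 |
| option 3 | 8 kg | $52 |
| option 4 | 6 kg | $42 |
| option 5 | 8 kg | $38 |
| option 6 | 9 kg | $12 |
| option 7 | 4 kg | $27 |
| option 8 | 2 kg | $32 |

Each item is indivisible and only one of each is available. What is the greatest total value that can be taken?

$136

Check high-value combinations within 19 kg:
- option 1+option 3+option 4+option 8: weight 2+8+6+2=18, value 10+52+42+32=136
- option 2+option 4+option 8: weight 10+6+2=18, value 53+42+32=127
- option 3+option 4+option 8: weight 8+6+2=16, value 52+42+32=126
Best: $136.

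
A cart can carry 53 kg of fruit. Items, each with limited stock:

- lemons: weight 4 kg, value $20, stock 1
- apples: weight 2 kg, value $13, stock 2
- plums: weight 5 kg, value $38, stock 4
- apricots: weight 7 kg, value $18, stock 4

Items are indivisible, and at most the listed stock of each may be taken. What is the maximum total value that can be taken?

$252

Top feasible selections:
- 1×lemons + 2×apples + 4×plums + 3×apricots: weight 49, value 252
- 2×apples + 4×plums + 4×apricots: weight 52, value 250
Best: $252.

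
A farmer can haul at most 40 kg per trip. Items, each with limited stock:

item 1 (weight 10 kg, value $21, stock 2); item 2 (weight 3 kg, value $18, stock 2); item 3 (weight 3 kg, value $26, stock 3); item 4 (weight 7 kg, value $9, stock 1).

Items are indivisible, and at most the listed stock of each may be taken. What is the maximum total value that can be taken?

Best selections within weight 40 and stock limits:
- 2×item 1 + 2×item 2 + 3×item 3: weight 35, value 156
- 2×item 1 + 1×item 2 + 3×item 3 + 1×item 4: weight 39, value 147
Best: $156.

$156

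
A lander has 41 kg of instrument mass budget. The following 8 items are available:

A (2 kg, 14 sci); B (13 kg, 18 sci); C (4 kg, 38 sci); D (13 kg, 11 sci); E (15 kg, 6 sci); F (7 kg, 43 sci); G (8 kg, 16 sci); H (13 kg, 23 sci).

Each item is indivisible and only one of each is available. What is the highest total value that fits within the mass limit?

136 sci

Check high-value combinations within 41 kg:
- A+B+C+F+H: mass 2+13+4+7+13=39, value 14+18+38+43+23=136
- A+C+F+G+H: mass 2+4+7+8+13=34, value 14+38+43+16+23=134
- A+B+C+F+G: mass 2+13+4+7+8=34, value 14+18+38+43+16=129
Best: 136 sci.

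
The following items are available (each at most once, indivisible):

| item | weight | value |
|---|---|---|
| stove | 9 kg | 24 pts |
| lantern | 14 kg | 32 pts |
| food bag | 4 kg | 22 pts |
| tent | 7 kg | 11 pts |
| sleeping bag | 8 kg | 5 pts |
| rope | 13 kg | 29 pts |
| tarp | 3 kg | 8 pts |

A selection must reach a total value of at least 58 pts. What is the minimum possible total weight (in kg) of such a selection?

Subsets with value ≥ 58, sorted by total weight:
- food bag+rope+tarp: weight 20, value 59
- lantern+food bag+tarp: weight 21, value 62
- stove+food bag+tent+tarp: weight 23, value 65
- food bag+tent+rope: weight 24, value 62
Minimum weight: 20 kg.

20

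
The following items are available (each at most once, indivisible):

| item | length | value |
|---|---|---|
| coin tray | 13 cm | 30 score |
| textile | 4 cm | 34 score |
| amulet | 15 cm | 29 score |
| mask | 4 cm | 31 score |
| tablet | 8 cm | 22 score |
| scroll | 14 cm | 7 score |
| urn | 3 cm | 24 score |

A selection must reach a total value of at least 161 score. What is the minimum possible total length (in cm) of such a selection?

47

Subsets with value ≥ 161, sorted by total length:
- coin tray+textile+amulet+mask+tablet+urn: length 47, value 170
- coin tray+textile+amulet+mask+tablet+scroll+urn: length 61, value 177
Minimum length: 47 cm.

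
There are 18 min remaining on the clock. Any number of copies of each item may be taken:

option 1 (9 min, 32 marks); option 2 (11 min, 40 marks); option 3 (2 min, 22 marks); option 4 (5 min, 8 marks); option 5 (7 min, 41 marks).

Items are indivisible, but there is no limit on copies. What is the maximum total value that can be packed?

198 marks

Best value-per-unit is option 3 at 22/2, and filling with it alone uses time 9×2=18. No mix of the others beats 9×22 = 198.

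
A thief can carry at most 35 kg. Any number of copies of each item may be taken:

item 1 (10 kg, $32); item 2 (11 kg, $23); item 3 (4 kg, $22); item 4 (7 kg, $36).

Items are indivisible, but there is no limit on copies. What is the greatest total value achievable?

Best value-per-unit is item 3 at 22/4; filling with it alone gives 8×22 = 176.
Optimal mix: 7×item 3 + 1×item 4 → weight 35, value 190.

$190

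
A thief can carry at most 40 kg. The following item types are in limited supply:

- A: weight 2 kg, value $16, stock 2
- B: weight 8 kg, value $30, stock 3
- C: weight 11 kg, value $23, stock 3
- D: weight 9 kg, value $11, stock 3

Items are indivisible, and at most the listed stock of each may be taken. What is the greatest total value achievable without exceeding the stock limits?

Best selections within weight 40 and stock limits:
- 2×A + 3×B + 1×C: weight 39, value 145
- 2×A + 3×B + 1×D: weight 37, value 133
- 1×A + 3×B + 1×C: weight 37, value 129
- 2×A + 2×B + 1×C + 1×D: weight 40, value 126
Best: $145.

$145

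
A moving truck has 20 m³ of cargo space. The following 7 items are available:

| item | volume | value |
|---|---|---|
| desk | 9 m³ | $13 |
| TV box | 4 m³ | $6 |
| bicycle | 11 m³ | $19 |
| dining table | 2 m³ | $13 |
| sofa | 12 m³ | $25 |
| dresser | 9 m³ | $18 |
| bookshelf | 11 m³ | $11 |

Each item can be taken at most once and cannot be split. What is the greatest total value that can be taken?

$44

Check high-value combinations within 20 m³:
- TV box+dining table+sofa: volume 4+2+12=18, value 6+13+25=44
- desk+dining table+dresser: volume 9+2+9=20, value 13+13+18=44
- dining table+sofa: volume 2+12=14, value 13+25=38
- TV box+bicycle+dining table: volume 4+11+2=17, value 6+19+13=38
- TV box+dining table+dresser: volume 4+2+9=15, value 6+13+18=37
Best: $44.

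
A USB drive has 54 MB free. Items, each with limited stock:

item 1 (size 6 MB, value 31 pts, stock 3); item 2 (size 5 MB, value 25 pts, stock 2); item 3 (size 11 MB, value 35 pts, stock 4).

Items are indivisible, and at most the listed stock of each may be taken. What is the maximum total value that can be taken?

213 pts

Top feasible selections:
- 3×item 1 + 2×item 2 + 2×item 3: size 50, value 213
- 3×item 1 + 3×item 3: size 51, value 198
- 2×item 1 + 1×item 2 + 3×item 3: size 50, value 192
Best: 213 pts.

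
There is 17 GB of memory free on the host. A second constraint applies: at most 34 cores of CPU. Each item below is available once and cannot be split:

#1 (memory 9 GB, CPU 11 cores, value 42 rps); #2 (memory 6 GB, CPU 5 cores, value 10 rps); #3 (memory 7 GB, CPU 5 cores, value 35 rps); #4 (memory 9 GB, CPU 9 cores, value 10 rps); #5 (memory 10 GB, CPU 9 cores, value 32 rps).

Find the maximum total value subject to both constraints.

Feasible sets respecting both limits:
- #1+#3: memory 16, CPU 16, value 77
- #3+#5: memory 17, CPU 14, value 67
- #1+#2: memory 15, CPU 16, value 52
Best: 77 rps.

77 rps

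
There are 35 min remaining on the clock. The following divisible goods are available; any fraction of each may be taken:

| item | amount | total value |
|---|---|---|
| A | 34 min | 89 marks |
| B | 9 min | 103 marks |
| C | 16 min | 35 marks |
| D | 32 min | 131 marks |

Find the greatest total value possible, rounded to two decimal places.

Take in order of value per unit:
- B (103/9 per unit): all 9 → value 103, running total 103.00
- D (131/32 per unit): 26 of 32 → value 26×131/32 = 106.4375, running total 209.44
Total 209.44.

209.44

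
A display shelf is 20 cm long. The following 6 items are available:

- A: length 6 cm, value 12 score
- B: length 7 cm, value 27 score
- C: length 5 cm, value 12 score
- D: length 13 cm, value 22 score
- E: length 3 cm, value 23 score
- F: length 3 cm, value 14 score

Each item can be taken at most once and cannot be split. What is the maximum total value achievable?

76 score

Check high-value combinations within 20 cm:
- B+C+E+F: length 7+5+3+3=18, value 27+12+23+14=76
- A+B+E+F: length 6+7+3+3=19, value 12+27+23+14=76
- B+E+F: length 7+3+3=13, value 27+23+14=64
Best: 76 score.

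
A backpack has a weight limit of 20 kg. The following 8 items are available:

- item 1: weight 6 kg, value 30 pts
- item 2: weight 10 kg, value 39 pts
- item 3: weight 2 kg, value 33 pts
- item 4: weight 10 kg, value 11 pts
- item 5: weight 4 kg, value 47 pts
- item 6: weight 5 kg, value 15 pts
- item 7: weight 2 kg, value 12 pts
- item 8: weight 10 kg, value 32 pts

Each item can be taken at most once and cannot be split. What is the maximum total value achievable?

Check high-value combinations within 20 kg:
- item 1+item 3+item 5+item 6+item 7: weight 6+2+4+5+2=19, value 30+33+47+15+12=137
- item 2+item 3+item 5+item 7: weight 10+2+4+2=18, value 39+33+47+12=131
- item 1+item 3+item 5+item 6: weight 6+2+4+5=17, value 30+33+47+15=125
- item 3+item 5+item 7+item 8: weight 2+4+2+10=18, value 33+47+12+32=124
- item 1+item 3+item 5+item 7: weight 6+2+4+2=14, value 30+33+47+12=122
Best: 137 pts.

137 pts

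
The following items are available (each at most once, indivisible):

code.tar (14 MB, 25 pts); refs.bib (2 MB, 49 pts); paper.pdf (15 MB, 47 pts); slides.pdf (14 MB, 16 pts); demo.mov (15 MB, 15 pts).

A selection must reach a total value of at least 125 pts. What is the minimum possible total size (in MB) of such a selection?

Subsets with value ≥ 125, sorted by total size:
- code.tar+refs.bib+paper.pdf+slides.pdf: size 45, value 137
- code.tar+refs.bib+paper.pdf+demo.mov: size 46, value 136
Minimum size: 45 MB.

45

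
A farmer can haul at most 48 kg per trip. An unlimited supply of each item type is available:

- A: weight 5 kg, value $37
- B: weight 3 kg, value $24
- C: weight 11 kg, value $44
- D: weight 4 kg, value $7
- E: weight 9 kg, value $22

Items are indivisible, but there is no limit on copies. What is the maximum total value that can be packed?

$384

Best value-per-unit is B at 24/3, and filling with it alone uses weight 16×3=48. No mix of the others beats 16×24 = 384.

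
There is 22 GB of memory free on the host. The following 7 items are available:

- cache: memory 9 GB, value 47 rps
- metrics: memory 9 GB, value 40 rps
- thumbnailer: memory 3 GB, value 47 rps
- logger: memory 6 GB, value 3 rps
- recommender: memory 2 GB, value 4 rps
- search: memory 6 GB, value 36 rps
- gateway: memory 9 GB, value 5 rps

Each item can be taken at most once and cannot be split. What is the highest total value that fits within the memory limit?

Check high-value combinations within 22 GB:
- cache+thumbnailer+recommender+search: memory 9+3+2+6=20, value 47+47+4+36=134
- cache+metrics+thumbnailer: memory 9+9+3=21, value 47+40+47=134
- cache+thumbnailer+search: memory 9+3+6=18, value 47+47+36=130
- metrics+thumbnailer+recommender+search: memory 9+3+2+6=20, value 40+47+4+36=127
Best: 134 rps.

134 rps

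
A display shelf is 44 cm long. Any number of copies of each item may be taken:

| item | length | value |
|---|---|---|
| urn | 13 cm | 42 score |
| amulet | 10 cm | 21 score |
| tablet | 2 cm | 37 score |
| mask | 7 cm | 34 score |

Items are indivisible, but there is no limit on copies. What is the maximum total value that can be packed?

814 score

Best value-per-unit is tablet at 37/2, and filling with it alone uses length 22×2=44. No mix of the others beats 22×37 = 814.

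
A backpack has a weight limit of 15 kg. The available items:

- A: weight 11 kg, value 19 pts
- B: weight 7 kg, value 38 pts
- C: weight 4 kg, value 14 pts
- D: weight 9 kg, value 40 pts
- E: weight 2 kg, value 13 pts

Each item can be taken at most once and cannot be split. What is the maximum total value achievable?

Check high-value combinations within 15 kg:
- C+D+E: weight 4+9+2=15, value 14+40+13=67
- B+C+E: weight 7+4+2=13, value 38+14+13=65
- C+D: weight 4+9=13, value 14+40=54
- D+E: weight 9+2=11, value 40+13=53
Best: 67 pts.

67 pts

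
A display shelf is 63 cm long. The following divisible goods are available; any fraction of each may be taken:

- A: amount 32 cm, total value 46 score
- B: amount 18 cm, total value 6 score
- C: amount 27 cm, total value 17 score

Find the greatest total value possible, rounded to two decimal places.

Take in order of value per unit:
- A (46/32 per unit): all 32 → value 46, running total 46.00
- C (17/27 per unit): all 27 → value 17, running total 63.00
- B (6/18 per unit): 4 of 18 → value 4×6/18 = 1.3333, running total 64.33
Total 64.33.

64.33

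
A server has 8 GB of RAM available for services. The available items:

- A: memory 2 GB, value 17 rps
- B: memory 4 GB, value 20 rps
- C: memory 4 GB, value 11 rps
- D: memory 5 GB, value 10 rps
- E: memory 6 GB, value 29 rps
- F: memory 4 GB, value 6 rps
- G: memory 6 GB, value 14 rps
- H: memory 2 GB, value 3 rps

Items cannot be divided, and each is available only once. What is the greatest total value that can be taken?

Check high-value combinations within 8 GB:
- A+E: memory 2+6=8, value 17+29=46
- A+B+H: memory 2+4+2=8, value 17+20+3=40
- A+B: memory 2+4=6, value 17+20=37
- E+H: memory 6+2=8, value 29+3=32
- B+C: memory 4+4=8, value 20+11=31
Best: 46 rps.

46 rps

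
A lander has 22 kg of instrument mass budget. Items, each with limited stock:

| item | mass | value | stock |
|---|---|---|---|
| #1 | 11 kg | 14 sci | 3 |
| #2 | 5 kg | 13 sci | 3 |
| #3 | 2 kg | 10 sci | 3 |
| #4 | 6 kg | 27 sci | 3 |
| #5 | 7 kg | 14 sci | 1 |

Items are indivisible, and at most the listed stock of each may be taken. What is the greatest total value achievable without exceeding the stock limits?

Best selections within mass 22 and stock limits:
- 2×#3 + 3×#4: mass 22, value 101
- 1×#3 + 3×#4: mass 20, value 91
- 1×#2 + 2×#3 + 2×#4: mass 21, value 87
- 3×#3 + 2×#4: mass 18, value 84
Best: 101 sci.

101 sci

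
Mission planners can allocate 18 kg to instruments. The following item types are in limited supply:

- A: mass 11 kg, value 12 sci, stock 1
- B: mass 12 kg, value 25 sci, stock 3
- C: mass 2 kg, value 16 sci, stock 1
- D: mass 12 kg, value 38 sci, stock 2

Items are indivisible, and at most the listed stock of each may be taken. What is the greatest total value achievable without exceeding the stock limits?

Best selections within mass 18 and stock limits:
- 1×C + 1×D: mass 14, value 54
- 1×B + 1×C: mass 14, value 41
- 1×D: mass 12, value 38
- 1×A + 1×C: mass 13, value 28
Best: 54 sci.

54 sci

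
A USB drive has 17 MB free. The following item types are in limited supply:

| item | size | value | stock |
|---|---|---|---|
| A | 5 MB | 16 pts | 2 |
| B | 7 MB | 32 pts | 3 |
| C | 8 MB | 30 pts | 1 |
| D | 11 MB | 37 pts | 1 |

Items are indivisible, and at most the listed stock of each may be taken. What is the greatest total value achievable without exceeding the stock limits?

Top feasible selections:
- 2×B: size 14, value 64
- 2×A + 1×B: size 17, value 64
- 1×B + 1×C: size 15, value 62
Best: 64 pts.

64 pts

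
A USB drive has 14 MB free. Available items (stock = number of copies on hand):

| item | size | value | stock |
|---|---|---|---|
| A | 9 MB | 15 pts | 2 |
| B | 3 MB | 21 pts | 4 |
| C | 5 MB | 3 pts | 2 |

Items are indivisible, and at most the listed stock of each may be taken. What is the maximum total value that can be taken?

Top feasible selections:
- 4×B: size 12, value 84
- 3×B + 1×C: size 14, value 66
Best: 84 pts.

84 pts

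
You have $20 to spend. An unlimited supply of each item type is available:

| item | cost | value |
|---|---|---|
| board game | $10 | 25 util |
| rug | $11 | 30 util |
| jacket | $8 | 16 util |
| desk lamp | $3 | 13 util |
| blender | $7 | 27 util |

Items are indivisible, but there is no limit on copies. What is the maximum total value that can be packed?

80 util

Best value-per-unit is desk lamp at 13/3; filling with it alone gives 6×13 = 78.
Optimal mix: 2×desk lamp + 2×blender → cost 20, value 80.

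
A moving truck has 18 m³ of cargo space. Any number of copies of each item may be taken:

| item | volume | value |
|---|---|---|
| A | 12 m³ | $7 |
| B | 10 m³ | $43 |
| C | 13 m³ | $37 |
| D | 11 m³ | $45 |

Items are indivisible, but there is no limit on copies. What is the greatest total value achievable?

Best value-per-unit is B at 43/10; filling with it alone gives 1×43 = 43.
Optimal mix: 1×D → volume 11, value 45.

$45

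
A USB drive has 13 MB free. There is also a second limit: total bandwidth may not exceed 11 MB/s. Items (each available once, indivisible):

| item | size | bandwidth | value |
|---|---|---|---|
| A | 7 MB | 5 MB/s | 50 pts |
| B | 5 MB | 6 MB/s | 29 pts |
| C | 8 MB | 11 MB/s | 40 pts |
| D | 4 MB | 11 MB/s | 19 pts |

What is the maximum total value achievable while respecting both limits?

Feasible sets respecting both limits:
- A+B: size 12, bandwidth 11, value 79
- A: size 7, bandwidth 5, value 50
- C: size 8, bandwidth 11, value 40
- B: size 5, bandwidth 6, value 29
Best: 79 pts.

79 pts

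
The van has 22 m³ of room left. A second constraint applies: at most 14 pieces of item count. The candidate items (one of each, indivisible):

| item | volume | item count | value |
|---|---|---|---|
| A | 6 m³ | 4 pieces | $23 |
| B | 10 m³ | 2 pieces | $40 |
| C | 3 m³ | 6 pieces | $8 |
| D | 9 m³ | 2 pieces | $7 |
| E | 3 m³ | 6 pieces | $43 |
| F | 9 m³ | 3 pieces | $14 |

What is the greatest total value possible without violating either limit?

$106

Feasible sets respecting both limits:
- A+B+E: volume 19, item count 12, value 106
- B+E+F: volume 22, item count 11, value 97
- B+C+E: volume 16, item count 14, value 91
- B+D+E: volume 22, item count 10, value 90
Best: $106.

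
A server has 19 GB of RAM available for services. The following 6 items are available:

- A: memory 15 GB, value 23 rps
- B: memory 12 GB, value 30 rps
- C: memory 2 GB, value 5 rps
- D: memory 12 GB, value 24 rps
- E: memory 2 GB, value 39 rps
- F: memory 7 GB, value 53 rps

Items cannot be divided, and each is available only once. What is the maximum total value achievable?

This is a 0/1 knapsack; check combinations near the capacity.
- C+E+F: memory 2+2+7=11, value 5+39+53=97
- E+F: memory 2+7=9, value 39+53=92
- B+F: memory 12+7=19, value 30+53=83
- D+F: memory 12+7=19, value 24+53=77
Best: 97 rps.

97 rps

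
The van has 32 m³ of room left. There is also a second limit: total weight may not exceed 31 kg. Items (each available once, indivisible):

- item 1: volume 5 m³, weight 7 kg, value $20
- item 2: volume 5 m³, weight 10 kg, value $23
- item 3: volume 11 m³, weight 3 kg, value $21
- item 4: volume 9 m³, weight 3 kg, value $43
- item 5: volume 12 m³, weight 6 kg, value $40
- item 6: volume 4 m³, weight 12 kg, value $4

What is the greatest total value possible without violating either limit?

Feasible sets respecting both limits:
- item 1+item 2+item 4+item 5: volume 31, weight 26, value 126
- item 2+item 4+item 5+item 6: volume 30, weight 31, value 110
- item 1+item 2+item 3+item 4: volume 30, weight 23, value 107
- item 1+item 4+item 5+item 6: volume 30, weight 28, value 107
Best: $126.

$126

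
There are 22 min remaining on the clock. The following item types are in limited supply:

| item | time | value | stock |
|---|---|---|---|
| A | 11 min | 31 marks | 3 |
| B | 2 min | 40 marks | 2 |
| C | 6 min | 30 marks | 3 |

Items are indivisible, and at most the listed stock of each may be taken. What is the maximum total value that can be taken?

Best selections within time 22 and stock limits:
- 2×B + 3×C: time 22, value 170
- 1×A + 2×B + 1×C: time 21, value 141
Best: 170 marks.

170 marks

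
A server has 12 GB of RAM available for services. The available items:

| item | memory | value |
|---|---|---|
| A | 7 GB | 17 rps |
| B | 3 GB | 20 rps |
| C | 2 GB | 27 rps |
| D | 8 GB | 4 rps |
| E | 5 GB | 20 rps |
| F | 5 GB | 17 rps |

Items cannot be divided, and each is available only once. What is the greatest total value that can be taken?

Check high-value combinations within 12 GB:
- B+C+E: memory 3+2+5=10, value 20+27+20=67
- B+C+F: memory 3+2+5=10, value 20+27+17=64
- A+B+C: memory 7+3+2=12, value 17+20+27=64
- C+E+F: memory 2+5+5=12, value 27+20+17=64
- B+C: memory 3+2=5, value 20+27=47
Best: 67 rps.

67 rps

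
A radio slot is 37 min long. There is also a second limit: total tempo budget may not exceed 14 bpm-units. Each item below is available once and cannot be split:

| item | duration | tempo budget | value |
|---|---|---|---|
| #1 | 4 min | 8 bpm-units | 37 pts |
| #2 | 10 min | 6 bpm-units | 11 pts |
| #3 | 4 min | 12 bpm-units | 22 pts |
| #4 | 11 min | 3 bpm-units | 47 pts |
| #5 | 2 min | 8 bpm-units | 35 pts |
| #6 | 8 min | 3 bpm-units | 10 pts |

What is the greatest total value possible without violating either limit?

Feasible sets respecting both limits:
- #1+#4+#6: duration 23, tempo budget 14, value 94
- #4+#5+#6: duration 21, tempo budget 14, value 92
- #1+#4: duration 15, tempo budget 11, value 84
- #4+#5: duration 13, tempo budget 11, value 82
Best: 94 pts.

94 pts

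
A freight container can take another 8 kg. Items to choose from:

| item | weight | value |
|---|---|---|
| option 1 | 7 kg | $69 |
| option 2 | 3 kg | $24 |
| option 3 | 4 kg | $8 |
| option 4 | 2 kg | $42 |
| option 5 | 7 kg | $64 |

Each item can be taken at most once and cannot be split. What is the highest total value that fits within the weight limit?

$69

Check high-value combinations within 8 kg:
- option 1: weight 7, value 69
- option 2+option 4: weight 3+2=5, value 24+42=66
- option 5: weight 7, value 64
Best: $69.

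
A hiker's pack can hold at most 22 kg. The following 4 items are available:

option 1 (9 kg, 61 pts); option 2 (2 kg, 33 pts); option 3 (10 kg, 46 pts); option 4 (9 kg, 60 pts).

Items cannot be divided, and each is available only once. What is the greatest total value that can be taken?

Check high-value combinations within 22 kg:
- option 1+option 2+option 4: weight 9+2+9=20, value 61+33+60=154
- option 1+option 2+option 3: weight 9+2+10=21, value 61+33+46=140
- option 2+option 3+option 4: weight 2+10+9=21, value 33+46+60=139
- option 1+option 4: weight 9+9=18, value 61+60=121
Best: 154 pts.

154 pts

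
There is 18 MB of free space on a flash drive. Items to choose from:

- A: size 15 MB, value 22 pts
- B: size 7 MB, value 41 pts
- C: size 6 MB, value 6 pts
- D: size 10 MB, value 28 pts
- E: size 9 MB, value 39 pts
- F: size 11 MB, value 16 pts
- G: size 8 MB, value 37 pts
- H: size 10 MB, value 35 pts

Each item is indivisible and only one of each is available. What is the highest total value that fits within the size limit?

80 pts

Check high-value combinations within 18 MB:
- B+E: size 7+9=16, value 41+39=80
- B+G: size 7+8=15, value 41+37=78
- E+G: size 9+8=17, value 39+37=76
- B+H: size 7+10=17, value 41+35=76
Best: 80 pts.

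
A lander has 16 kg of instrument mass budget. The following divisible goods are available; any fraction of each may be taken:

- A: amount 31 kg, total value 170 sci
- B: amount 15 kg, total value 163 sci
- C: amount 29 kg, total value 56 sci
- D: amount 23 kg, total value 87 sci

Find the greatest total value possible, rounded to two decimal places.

168.48

Take in order of value per unit:
- B (163/15 per unit): all 15 → value 163, running total 163.00
- A (170/31 per unit): 1 of 31 → value 1×170/31 = 5.4839, running total 168.48
Total 168.48.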